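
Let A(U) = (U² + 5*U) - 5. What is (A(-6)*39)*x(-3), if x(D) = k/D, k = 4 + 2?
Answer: -78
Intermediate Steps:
A(U) = -5 + U² + 5*U
k = 6
x(D) = 6/D
(A(-6)*39)*x(-3) = ((-5 + (-6)² + 5*(-6))*39)*(6/(-3)) = ((-5 + 36 - 30)*39)*(6*(-⅓)) = (1*39)*(-2) = 39*(-2) = -78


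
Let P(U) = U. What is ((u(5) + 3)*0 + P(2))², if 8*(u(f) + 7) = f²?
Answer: 4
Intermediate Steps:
u(f) = -7 + f²/8
((u(5) + 3)*0 + P(2))² = (((-7 + (⅛)*5²) + 3)*0 + 2)² = (((-7 + (⅛)*25) + 3)*0 + 2)² = (((-7 + 25/8) + 3)*0 + 2)² = ((-31/8 + 3)*0 + 2)² = (-7/8*0 + 2)² = (0 + 2)² = 2² = 4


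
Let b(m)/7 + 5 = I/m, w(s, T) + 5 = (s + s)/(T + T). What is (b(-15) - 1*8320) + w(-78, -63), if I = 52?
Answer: -293406/35 ≈ -8383.0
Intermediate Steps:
w(s, T) = -5 + s/T (w(s, T) = -5 + (s + s)/(T + T) = -5 + (2*s)/((2*T)) = -5 + (2*s)*(1/(2*T)) = -5 + s/T)
b(m) = -35 + 364/m (b(m) = -35 + 7*(52/m) = -35 + 364/m)
(b(-15) - 1*8320) + w(-78, -63) = ((-35 + 364/(-15)) - 1*8320) + (-5 - 78/(-63)) = ((-35 + 364*(-1/15)) - 8320) + (-5 - 78*(-1/63)) = ((-35 - 364/15) - 8320) + (-5 + 26/21) = (-889/15 - 8320) - 79/21 = -125689/15 - 79/21 = -293406/35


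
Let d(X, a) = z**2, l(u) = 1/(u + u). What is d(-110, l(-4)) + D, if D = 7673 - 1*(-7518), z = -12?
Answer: 15335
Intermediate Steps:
l(u) = 1/(2*u)
D = 15191 (D = 7673 + 7518 = 15191)
d(X, a) = 144 (d(X, a) = (-12)**2 = 144)
d(-110, l(-4)) + D = 144 + 15191 = 15335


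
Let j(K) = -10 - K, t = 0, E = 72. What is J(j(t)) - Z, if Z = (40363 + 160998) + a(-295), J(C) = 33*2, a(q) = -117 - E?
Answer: -201106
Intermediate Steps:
a(q) = -189 (a(q) = -117 - 1*72 = -117 - 72 = -189)
J(C) = 66
Z = 201172 (Z = (40363 + 160998) - 189 = 201361 - 189 = 201172)
J(j(t)) - Z = 66 - 1*201172 = 66 - 201172 = -201106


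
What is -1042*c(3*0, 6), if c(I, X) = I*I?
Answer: 0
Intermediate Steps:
c(I, X) = I**2
-1042*c(3*0, 6) = -1042*(3*0)**2 = -1042*0**2 = -1042*0 = 0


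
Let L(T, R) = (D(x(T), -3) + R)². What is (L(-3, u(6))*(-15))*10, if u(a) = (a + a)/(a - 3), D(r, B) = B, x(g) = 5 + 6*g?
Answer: -150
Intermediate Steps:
u(a) = 2*a/(-3 + a) (u(a) = (2*a)/(-3 + a) = 2*a/(-3 + a))
L(T, R) = (-3 + R)²
(L(-3, u(6))*(-15))*10 = ((-3 + 2*6/(-3 + 6))²*(-15))*10 = ((-3 + 2*6/3)²*(-15))*10 = ((-3 + 2*6*(⅓))²*(-15))*10 = ((-3 + 4)²*(-15))*10 = (1²*(-15))*10 = (1*(-15))*10 = -15*10 = -150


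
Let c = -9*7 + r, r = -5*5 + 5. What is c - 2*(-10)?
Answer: -63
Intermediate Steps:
r = -20 (r = -25 + 5 = -20)
c = -83 (c = -9*7 - 20 = -63 - 20 = -83)
c - 2*(-10) = -83 - 2*(-10) = -83 - 1*(-20) = -83 + 20 = -63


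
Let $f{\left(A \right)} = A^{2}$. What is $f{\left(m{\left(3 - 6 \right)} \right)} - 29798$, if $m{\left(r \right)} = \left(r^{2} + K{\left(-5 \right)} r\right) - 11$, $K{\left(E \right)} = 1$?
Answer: $-29773$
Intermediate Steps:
$m{\left(r \right)} = -11 + r + r^{2}$ ($m{\left(r \right)} = \left(r^{2} + 1 r\right) - 11 = \left(r^{2} + r\right) - 11 = \left(r + r^{2}\right) - 11 = -11 + r + r^{2}$)
$f{\left(m{\left(3 - 6 \right)} \right)} - 29798 = \left(-11 + \left(3 - 6\right) + \left(3 - 6\right)^{2}\right)^{2} - 29798 = \left(-11 - 3 + \left(-3\right)^{2}\right)^{2} - 29798 = \left(-11 - 3 + 9\right)^{2} - 29798 = \left(-5\right)^{2} - 29798 = 25 - 29798 = -29773$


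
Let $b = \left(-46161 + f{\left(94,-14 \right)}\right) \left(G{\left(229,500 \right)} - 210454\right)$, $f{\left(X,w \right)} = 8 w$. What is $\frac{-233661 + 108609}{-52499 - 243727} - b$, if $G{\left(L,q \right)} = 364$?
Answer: $- \frac{479959908394628}{49371} \approx -9.7215 \cdot 10^{9}$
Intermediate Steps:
$b = 9721494570$ ($b = \left(-46161 + 8 \left(-14\right)\right) \left(364 - 210454\right) = \left(-46161 - 112\right) \left(-210090\right) = \left(-46273\right) \left(-210090\right) = 9721494570$)
$\frac{-233661 + 108609}{-52499 - 243727} - b = \frac{-233661 + 108609}{-52499 - 243727} - 9721494570 = - \frac{125052}{-296226} - 9721494570 = \left(-125052\right) \left(- \frac{1}{296226}\right) - 9721494570 = \frac{20842}{49371} - 9721494570 = - \frac{479959908394628}{49371}$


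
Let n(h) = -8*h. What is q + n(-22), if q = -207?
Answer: -31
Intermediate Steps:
q + n(-22) = -207 - 8*(-22) = -207 + 176 = -31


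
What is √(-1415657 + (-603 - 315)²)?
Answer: I*√572933 ≈ 756.92*I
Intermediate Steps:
√(-1415657 + (-603 - 315)²) = √(-1415657 + (-918)²) = √(-1415657 + 842724) = √(-572933) = I*√572933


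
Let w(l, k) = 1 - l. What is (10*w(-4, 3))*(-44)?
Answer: -2200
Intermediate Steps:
(10*w(-4, 3))*(-44) = (10*(1 - 1*(-4)))*(-44) = (10*(1 + 4))*(-44) = (10*5)*(-44) = 50*(-44) = -2200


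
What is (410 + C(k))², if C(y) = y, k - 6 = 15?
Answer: 185761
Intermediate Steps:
k = 21 (k = 6 + 15 = 21)
(410 + C(k))² = (410 + 21)² = 431² = 185761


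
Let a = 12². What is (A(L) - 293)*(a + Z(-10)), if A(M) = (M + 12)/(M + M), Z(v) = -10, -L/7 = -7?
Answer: -1919751/49 ≈ -39179.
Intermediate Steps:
L = 49 (L = -7*(-7) = 49)
A(M) = (12 + M)/(2*M) (A(M) = (12 + M)/((2*M)) = (12 + M)*(1/(2*M)) = (12 + M)/(2*M))
a = 144
(A(L) - 293)*(a + Z(-10)) = ((½)*(12 + 49)/49 - 293)*(144 - 10) = ((½)*(1/49)*61 - 293)*134 = (61/98 - 293)*134 = -28653/98*134 = -1919751/49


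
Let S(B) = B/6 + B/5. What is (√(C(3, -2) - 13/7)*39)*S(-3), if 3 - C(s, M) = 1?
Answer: -429*√7/70 ≈ -16.215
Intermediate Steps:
C(s, M) = 2 (C(s, M) = 3 - 1*1 = 3 - 1 = 2)
S(B) = 11*B/30 (S(B) = B*(⅙) + B*(⅕) = B/6 + B/5 = 11*B/30)
(√(C(3, -2) - 13/7)*39)*S(-3) = (√(2 - 13/7)*39)*((11/30)*(-3)) = (√(2 - 13*⅐)*39)*(-11/10) = (√(2 - 13/7)*39)*(-11/10) = (√(⅐)*39)*(-11/10) = ((√7/7)*39)*(-11/10) = (39*√7/7)*(-11/10) = -429*√7/70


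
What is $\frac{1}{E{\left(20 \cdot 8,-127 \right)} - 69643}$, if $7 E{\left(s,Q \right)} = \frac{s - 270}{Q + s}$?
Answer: $- \frac{21}{1462513} \approx -1.4359 \cdot 10^{-5}$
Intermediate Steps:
$E{\left(s,Q \right)} = \frac{-270 + s}{7 \left(Q + s\right)}$ ($E{\left(s,Q \right)} = \frac{\left(s - 270\right) \frac{1}{Q + s}}{7} = \frac{\left(-270 + s\right) \frac{1}{Q + s}}{7} = \frac{\frac{1}{Q + s} \left(-270 + s\right)}{7} = \frac{-270 + s}{7 \left(Q + s\right)}$)
$\frac{1}{E{\left(20 \cdot 8,-127 \right)} - 69643} = \frac{1}{\frac{-270 + 20 \cdot 8}{7 \left(-127 + 20 \cdot 8\right)} - 69643} = \frac{1}{\frac{-270 + 160}{7 \left(-127 + 160\right)} - 69643} = \frac{1}{\frac{1}{7} \cdot \frac{1}{33} \left(-110\right) - 69643} = \frac{1}{- \frac{10}{21} - 69643} = \frac{1}{- \frac{1462513}{21}} = - \frac{21}{1462513}$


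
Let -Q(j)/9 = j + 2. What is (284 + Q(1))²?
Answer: 66049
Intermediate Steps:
Q(j) = -18 - 9*j (Q(j) = -9*(j + 2) = -9*(2 + j) = -18 - 9*j)
(284 + Q(1))² = (284 + (-18 - 9*1))² = (284 + (-18 - 9))² = (284 - 27)² = 257² = 66049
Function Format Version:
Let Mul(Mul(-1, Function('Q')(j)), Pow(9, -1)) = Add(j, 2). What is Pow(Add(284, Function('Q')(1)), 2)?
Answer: 66049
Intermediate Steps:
Function('Q')(j) = Add(-18, Mul(-9, j)) (Function('Q')(j) = Mul(-9, Add(j, 2)) = Mul(-9, Add(2, j)) = Add(-18, Mul(-9, j)))
Pow(Add(284, Function('Q')(1)), 2) = Pow(Add(284, Add(-18, Mul(-9, 1))), 2) = Pow(Add(284, Add(-18, -9)), 2) = Pow(Add(284, -27), 2) = Pow(257, 2) = 66049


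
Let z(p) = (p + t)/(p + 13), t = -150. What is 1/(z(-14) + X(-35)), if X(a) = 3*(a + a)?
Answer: -1/46 ≈ -0.021739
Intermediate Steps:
X(a) = 6*a (X(a) = 3*(2*a) = 6*a)
z(p) = (-150 + p)/(13 + p) (z(p) = (p - 150)/(p + 13) = (-150 + p)/(13 + p))
1/(z(-14) + X(-35)) = 1/((-150 - 14)/(13 - 14) + 6*(-35)) = 1/(-164/(-1) - 210) = 1/(-1*(-164) - 210) = 1/(164 - 210) = 1/(-46) = -1/46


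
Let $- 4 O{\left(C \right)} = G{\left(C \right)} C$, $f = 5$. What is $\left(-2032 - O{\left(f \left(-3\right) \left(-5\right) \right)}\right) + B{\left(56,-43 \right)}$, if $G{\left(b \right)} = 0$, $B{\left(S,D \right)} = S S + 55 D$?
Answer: $-1261$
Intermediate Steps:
$B{\left(S,D \right)} = S^{2} + 55 D$
$O{\left(C \right)} = 0$ ($O{\left(C \right)} = - \frac{0 C}{4} = \left(- \frac{1}{4}\right) 0 = 0$)
$\left(-2032 - O{\left(f \left(-3\right) \left(-5\right) \right)}\right) + B{\left(56,-43 \right)} = \left(-2032 - 0\right) + \left(56^{2} + 55 \left(-43\right)\right) = \left(-2032 + 0\right) + \left(3136 - 2365\right) = -2032 + 771 = -1261$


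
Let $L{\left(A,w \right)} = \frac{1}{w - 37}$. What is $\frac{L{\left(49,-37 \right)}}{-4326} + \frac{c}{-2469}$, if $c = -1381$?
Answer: $\frac{147364571}{263462052} \approx 0.55934$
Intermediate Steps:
$L{\left(A,w \right)} = \frac{1}{-37 + w}$
$\frac{L{\left(49,-37 \right)}}{-4326} + \frac{c}{-2469} = \frac{1}{\left(-37 - 37\right) \left(-4326\right)} - \frac{1381}{-2469} = \frac{1}{-74} \left(- \frac{1}{4326}\right) - - \frac{1381}{2469} = \left(- \frac{1}{74}\right) \left(- \frac{1}{4326}\right) + \frac{1381}{2469} = \frac{1}{320124} + \frac{1381}{2469} = \frac{147364571}{263462052}$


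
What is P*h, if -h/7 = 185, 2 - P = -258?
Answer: -336700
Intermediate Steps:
P = 260 (P = 2 - 1*(-258) = 2 + 258 = 260)
h = -1295 (h = -7*185 = -1295)
P*h = 260*(-1295) = -336700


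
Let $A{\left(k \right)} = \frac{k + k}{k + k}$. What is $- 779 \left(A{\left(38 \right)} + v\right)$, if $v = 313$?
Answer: $-244606$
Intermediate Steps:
$A{\left(k \right)} = 1$ ($A{\left(k \right)} = \frac{2 k}{2 k} = 2 k \frac{1}{2 k} = 1$)
$- 779 \left(A{\left(38 \right)} + v\right) = - 779 \left(1 + 313\right) = \left(-779\right) 314 = -244606$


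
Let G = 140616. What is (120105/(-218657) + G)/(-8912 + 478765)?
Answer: 30746552607/102736647421 ≈ 0.29928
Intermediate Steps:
(120105/(-218657) + G)/(-8912 + 478765) = (120105/(-218657) + 140616)/(-8912 + 478765) = (120105*(-1/218657) + 140616)/469853 = (-120105/218657 + 140616)*(1/469853) = (30746552607/218657)*(1/469853) = 30746552607/102736647421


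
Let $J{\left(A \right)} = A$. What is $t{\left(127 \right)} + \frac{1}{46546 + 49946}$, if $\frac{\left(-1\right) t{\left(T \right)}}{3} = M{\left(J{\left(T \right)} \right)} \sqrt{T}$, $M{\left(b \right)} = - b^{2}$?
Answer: $\frac{1}{96492} + 48387 \sqrt{127} \approx 5.4529 \cdot 10^{5}$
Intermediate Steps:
$t{\left(T \right)} = 3 T^{\frac{5}{2}}$ ($t{\left(T \right)} = - 3 - T^{2} \sqrt{T} = - 3 \left(- T^{\frac{5}{2}}\right) = 3 T^{\frac{5}{2}}$)
$t{\left(127 \right)} + \frac{1}{46546 + 49946} = 3 \cdot 127^{\frac{5}{2}} + \frac{1}{46546 + 49946} = 3 \cdot 16129 \sqrt{127} + \frac{1}{96492} = 48387 \sqrt{127} + \frac{1}{96492} = \frac{1}{96492} + 48387 \sqrt{127}$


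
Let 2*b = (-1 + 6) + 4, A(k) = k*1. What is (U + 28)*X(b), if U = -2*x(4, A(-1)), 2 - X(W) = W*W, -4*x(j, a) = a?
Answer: -4015/8 ≈ -501.88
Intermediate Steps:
A(k) = k
x(j, a) = -a/4
b = 9/2 (b = ((-1 + 6) + 4)/2 = (5 + 4)/2 = (1/2)*9 = 9/2 ≈ 4.5000)
X(W) = 2 - W**2 (X(W) = 2 - W*W = 2 - W**2)
U = -1/2 (U = -(-1)*(-1)/2 = -2*1/4 = -1/2 ≈ -0.50000)
(U + 28)*X(b) = (-1/2 + 28)*(2 - (9/2)**2) = 55*(2 - 1*81/4)/2 = 55*(2 - 81/4)/2 = (55/2)*(-73/4) = -4015/8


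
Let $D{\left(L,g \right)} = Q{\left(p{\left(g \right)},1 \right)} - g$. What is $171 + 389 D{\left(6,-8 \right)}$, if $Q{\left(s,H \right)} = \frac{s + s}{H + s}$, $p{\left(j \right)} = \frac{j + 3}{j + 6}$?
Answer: $\frac{26871}{7} \approx 3838.7$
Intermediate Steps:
$p{\left(j \right)} = \frac{3 + j}{6 + j}$
$Q{\left(s,H \right)} = \frac{2 s}{H + s}$
$D{\left(L,g \right)} = - g + \frac{2 \left(3 + g\right)}{\left(1 + \frac{3 + g}{6 + g}\right) \left(6 + g\right)}$ ($D{\left(L,g \right)} = \frac{2 \frac{3 + g}{6 + g}}{1 + \frac{3 + g}{6 + g}} - g = \frac{2 \left(3 + g\right)}{\left(1 + \frac{3 + g}{6 + g}\right) \left(6 + g\right)} - g = - g + \frac{2 \left(3 + g\right)}{\left(1 + \frac{3 + g}{6 + g}\right) \left(6 + g\right)}$)
$171 + 389 D{\left(6,-8 \right)} = 171 + 389 \frac{6 - -56 - 2 \left(-8\right)^{2}}{9 + 2 \left(-8\right)} = 171 + 389 \frac{6 + 56 - 128}{9 - 16} = 171 + 389 \frac{6 + 56 - 128}{-7} = 171 + 389 \left(\left(- \frac{1}{7}\right) \left(-66\right)\right) = 171 + 389 \cdot \frac{66}{7} = 171 + \frac{25674}{7} = \frac{26871}{7}$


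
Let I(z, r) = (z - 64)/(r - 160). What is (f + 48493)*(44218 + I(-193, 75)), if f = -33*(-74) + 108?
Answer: 191859764841/85 ≈ 2.2572e+9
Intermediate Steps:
I(z, r) = (-64 + z)/(-160 + r)
f = 2550 (f = 2442 + 108 = 2550)
(f + 48493)*(44218 + I(-193, 75)) = (2550 + 48493)*(44218 + (-64 - 193)/(-160 + 75)) = 51043*(44218 - 257/(-85)) = 51043*(44218 - 1/85*(-257)) = 51043*(44218 + 257/85) = 51043*(3758787/85) = 191859764841/85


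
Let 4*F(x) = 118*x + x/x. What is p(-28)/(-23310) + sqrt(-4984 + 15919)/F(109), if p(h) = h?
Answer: 2/1665 + 108*sqrt(15)/12863 ≈ 0.033719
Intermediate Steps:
F(x) = 1/4 + 59*x/2 (F(x) = (118*x + x/x)/4 = (118*x + 1)/4 = (1 + 118*x)/4 = 1/4 + 59*x/2)
p(-28)/(-23310) + sqrt(-4984 + 15919)/F(109) = -28/(-23310) + sqrt(-4984 + 15919)/(1/4 + (59/2)*109) = -28*(-1/23310) + sqrt(10935)/(1/4 + 6431/2) = 2/1665 + (27*sqrt(15))/(12863/4) = 2/1665 + (27*sqrt(15))*(4/12863) = 2/1665 + 108*sqrt(15)/12863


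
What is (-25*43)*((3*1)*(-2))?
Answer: 6450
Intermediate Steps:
(-25*43)*((3*1)*(-2)) = -3225*(-2) = -1075*(-6) = 6450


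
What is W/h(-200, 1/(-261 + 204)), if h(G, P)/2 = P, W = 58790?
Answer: -1675515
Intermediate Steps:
h(G, P) = 2*P
W/h(-200, 1/(-261 + 204)) = 58790/((2/(-261 + 204))) = 58790/((2/(-57))) = 58790/((2*(-1/57))) = 58790/(-2/57) = 58790*(-57/2) = -1675515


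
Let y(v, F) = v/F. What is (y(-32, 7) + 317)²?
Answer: 4782969/49 ≈ 97612.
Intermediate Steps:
(y(-32, 7) + 317)² = (-32/7 + 317)² = (2187/7)² = 4782969/49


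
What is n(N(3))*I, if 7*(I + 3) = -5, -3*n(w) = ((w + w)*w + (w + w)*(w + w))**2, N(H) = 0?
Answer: 0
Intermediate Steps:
n(w) = -12*w**4 (n(w) = -((w + w)*w + (w + w)*(w + w))**2/3 = -((2*w)*w + (2*w)*(2*w))**2/3 = -(2*w**2 + 4*w**2)**2/3 = -36*w**4/3 = -12*w**4)
I = -26/7 (I = -3 + (1/7)*(-5) = -3 - 5/7 = -26/7 ≈ -3.7143)
n(N(3))*I = -12*0**4*(-26/7) = -12*0*(-26/7) = 0*(-26/7) = 0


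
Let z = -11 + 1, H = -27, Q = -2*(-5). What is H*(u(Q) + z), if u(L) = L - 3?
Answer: 81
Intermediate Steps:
Q = 10
u(L) = -3 + L
z = -10
H*(u(Q) + z) = -27*((-3 + 10) - 10) = -27*(7 - 10) = -27*(-3) = 81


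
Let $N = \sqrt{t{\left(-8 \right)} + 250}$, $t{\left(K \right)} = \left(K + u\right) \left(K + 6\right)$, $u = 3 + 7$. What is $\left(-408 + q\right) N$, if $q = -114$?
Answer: $- 522 \sqrt{246} \approx -8187.3$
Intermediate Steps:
$u = 10$
$t{\left(K \right)} = \left(6 + K\right) \left(10 + K\right)$ ($t{\left(K \right)} = \left(K + 10\right) \left(K + 6\right) = \left(10 + K\right) \left(6 + K\right) = \left(6 + K\right) \left(10 + K\right)$)
$N = \sqrt{246}$ ($N = \sqrt{\left(60 + \left(-8\right)^{2} + 16 \left(-8\right)\right) + 250} = \sqrt{\left(60 + 64 - 128\right) + 250} = \sqrt{-4 + 250} = \sqrt{246} \approx 15.684$)
$\left(-408 + q\right) N = \left(-408 - 114\right) \sqrt{246} = - 522 \sqrt{246}$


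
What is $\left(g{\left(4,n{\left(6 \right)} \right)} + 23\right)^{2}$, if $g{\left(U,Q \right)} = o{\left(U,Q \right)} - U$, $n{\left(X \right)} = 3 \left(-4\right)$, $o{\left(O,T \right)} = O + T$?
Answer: $121$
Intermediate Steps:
$n{\left(X \right)} = -12$
$g{\left(U,Q \right)} = Q$ ($g{\left(U,Q \right)} = \left(U + Q\right) - U = \left(Q + U\right) - U = Q$)
$\left(g{\left(4,n{\left(6 \right)} \right)} + 23\right)^{2} = \left(-12 + 23\right)^{2} = 11^{2} = 121$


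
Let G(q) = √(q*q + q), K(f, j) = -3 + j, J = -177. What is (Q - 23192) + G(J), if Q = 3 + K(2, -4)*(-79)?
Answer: -22636 + 4*√1947 ≈ -22460.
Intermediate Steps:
Q = 556 (Q = 3 + (-3 - 4)*(-79) = 3 - 7*(-79) = 3 + 553 = 556)
G(q) = √(q + q²) (G(q) = √(q² + q) = √(q + q²))
(Q - 23192) + G(J) = (556 - 23192) + √(-177*(1 - 177)) = -22636 + √(-177*(-176)) = -22636 + √31152 = -22636 + 4*√1947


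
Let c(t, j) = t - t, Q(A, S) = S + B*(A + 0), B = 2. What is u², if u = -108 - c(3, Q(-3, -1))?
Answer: 11664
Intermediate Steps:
Q(A, S) = S + 2*A (Q(A, S) = S + 2*(A + 0) = S + 2*A)
c(t, j) = 0
u = -108 (u = -108 - 1*0 = -108 + 0 = -108)
u² = (-108)² = 11664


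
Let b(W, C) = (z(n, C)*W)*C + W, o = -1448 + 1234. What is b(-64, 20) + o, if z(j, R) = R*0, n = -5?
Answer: -278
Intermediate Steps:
o = -214
z(j, R) = 0
b(W, C) = W (b(W, C) = (0*W)*C + W = 0*C + W = 0 + W = W)
b(-64, 20) + o = -64 - 214 = -278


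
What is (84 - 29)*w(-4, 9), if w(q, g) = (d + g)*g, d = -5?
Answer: 1980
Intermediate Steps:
w(q, g) = g*(-5 + g) (w(q, g) = (-5 + g)*g = g*(-5 + g))
(84 - 29)*w(-4, 9) = (84 - 29)*(9*(-5 + 9)) = 55*(9*4) = 55*36 = 1980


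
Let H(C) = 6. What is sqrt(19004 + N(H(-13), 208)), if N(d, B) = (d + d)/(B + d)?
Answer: sqrt(217577438)/107 ≈ 137.86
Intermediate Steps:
N(d, B) = 2*d/(B + d) (N(d, B) = (2*d)/(B + d) = 2*d/(B + d))
sqrt(19004 + N(H(-13), 208)) = sqrt(19004 + 2*6/(208 + 6)) = sqrt(19004 + 2*6/214) = sqrt(19004 + 2*6*(1/214)) = sqrt(19004 + 6/107) = sqrt(2033434/107) = sqrt(217577438)/107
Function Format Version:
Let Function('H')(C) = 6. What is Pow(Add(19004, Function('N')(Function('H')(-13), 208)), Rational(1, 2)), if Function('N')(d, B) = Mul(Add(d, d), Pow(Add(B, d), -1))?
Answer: Mul(Rational(1, 107), Pow(217577438, Rational(1, 2))) ≈ 137.86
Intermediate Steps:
Function('N')(d, B) = Mul(2, d, Pow(Add(B, d), -1)) (Function('N')(d, B) = Mul(Mul(2, d), Pow(Add(B, d), -1)) = Mul(2, d, Pow(Add(B, d), -1)))
Pow(Add(19004, Function('N')(Function('H')(-13), 208)), Rational(1, 2)) = Pow(Add(19004, Mul(2, 6, Pow(Add(208, 6), -1))), Rational(1, 2)) = Pow(Add(19004, Mul(2, 6, Pow(214, -1))), Rational(1, 2)) = Pow(Add(19004, Mul(2, 6, Rational(1, 214))), Rational(1, 2)) = Pow(Add(19004, Rational(6, 107)), Rational(1, 2)) = Pow(Rational(2033434, 107), Rational(1, 2)) = Mul(Rational(1, 107), Pow(217577438, Rational(1, 2)))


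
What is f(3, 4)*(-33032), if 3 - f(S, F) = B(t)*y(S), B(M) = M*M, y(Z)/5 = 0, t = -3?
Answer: -99096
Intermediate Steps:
y(Z) = 0 (y(Z) = 5*0 = 0)
B(M) = M²
f(S, F) = 3 (f(S, F) = 3 - (-3)²*0 = 3 - 9*0 = 3 - 1*0 = 3 + 0 = 3)
f(3, 4)*(-33032) = 3*(-33032) = -99096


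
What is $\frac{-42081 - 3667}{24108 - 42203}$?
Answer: $\frac{45748}{18095} \approx 2.5282$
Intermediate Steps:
$\frac{-42081 - 3667}{24108 - 42203} = - \frac{45748}{-18095} = \left(-45748\right) \left(- \frac{1}{18095}\right) = \frac{45748}{18095}$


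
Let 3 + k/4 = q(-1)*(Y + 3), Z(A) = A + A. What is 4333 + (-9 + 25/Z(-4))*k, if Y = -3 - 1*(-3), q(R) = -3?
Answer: 4915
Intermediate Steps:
Y = 0 (Y = -3 + 3 = 0)
Z(A) = 2*A
k = -48 (k = -12 + 4*(-3*(0 + 3)) = -12 + 4*(-3*3) = -12 + 4*(-9) = -12 - 36 = -48)
4333 + (-9 + 25/Z(-4))*k = 4333 + (-9 + 25/((2*(-4))))*(-48) = 4333 + (-9 + 25/(-8))*(-48) = 4333 + (-9 + 25*(-⅛))*(-48) = 4333 + (-9 - 25/8)*(-48) = 4333 - 97/8*(-48) = 4333 + 582 = 4915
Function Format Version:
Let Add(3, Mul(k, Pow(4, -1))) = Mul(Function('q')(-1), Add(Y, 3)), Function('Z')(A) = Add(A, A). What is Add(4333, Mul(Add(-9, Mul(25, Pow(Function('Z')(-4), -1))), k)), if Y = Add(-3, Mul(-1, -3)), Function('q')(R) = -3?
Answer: 4915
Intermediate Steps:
Y = 0 (Y = Add(-3, 3) = 0)
Function('Z')(A) = Mul(2, A)
k = -48 (k = Add(-12, Mul(4, Mul(-3, Add(0, 3)))) = Add(-12, Mul(4, Mul(-3, 3))) = Add(-12, Mul(4, -9)) = Add(-12, -36) = -48)
Add(4333, Mul(Add(-9, Mul(25, Pow(Function('Z')(-4), -1))), k)) = Add(4333, Mul(Add(-9, Mul(25, Pow(Mul(2, -4), -1))), -48)) = Add(4333, Mul(Add(-9, Mul(25, Pow(-8, -1))), -48)) = Add(4333, Mul(Add(-9, Mul(25, Rational(-1, 8))), -48)) = Add(4333, Mul(Add(-9, Rational(-25, 8)), -48)) = Add(4333, Mul(Rational(-97, 8), -48)) = Add(4333, 582) = 4915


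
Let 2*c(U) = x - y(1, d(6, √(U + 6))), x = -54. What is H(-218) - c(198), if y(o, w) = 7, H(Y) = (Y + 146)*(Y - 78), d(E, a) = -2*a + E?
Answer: 42685/2 ≈ 21343.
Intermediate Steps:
d(E, a) = E - 2*a
H(Y) = (-78 + Y)*(146 + Y) (H(Y) = (146 + Y)*(-78 + Y) = (-78 + Y)*(146 + Y))
c(U) = -61/2 (c(U) = (-54 - 1*7)/2 = (-54 - 7)/2 = (½)*(-61) = -61/2)
H(-218) - c(198) = (-11388 + (-218)² + 68*(-218)) - 1*(-61/2) = (-11388 + 47524 - 14824) + 61/2 = 21312 + 61/2 = 42685/2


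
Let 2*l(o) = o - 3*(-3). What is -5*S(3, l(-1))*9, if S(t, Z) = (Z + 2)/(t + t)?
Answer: -45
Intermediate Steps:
l(o) = 9/2 + o/2 (l(o) = (o - 3*(-3))/2 = (o + 9)/2 = (9 + o)/2 = 9/2 + o/2)
S(t, Z) = (2 + Z)/(2*t) (S(t, Z) = (2 + Z)/((2*t)) = (2 + Z)*(1/(2*t)) = (2 + Z)/(2*t))
-5*S(3, l(-1))*9 = -5*(2 + (9/2 + (1/2)*(-1)))/(2*3)*9 = -5*(2 + (9/2 - 1/2))/(2*3)*9 = -5*(2 + 4)/(2*3)*9 = -5*6/(2*3)*9 = -5*1*9 = -5*9 = -45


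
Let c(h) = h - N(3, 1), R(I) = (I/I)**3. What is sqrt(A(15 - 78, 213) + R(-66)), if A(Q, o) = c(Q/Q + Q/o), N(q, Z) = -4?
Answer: 9*sqrt(355)/71 ≈ 2.3884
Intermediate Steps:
R(I) = 1 (R(I) = 1**3 = 1)
c(h) = 4 + h (c(h) = h - 1*(-4) = h + 4 = 4 + h)
A(Q, o) = 5 + Q/o (A(Q, o) = 4 + (Q/Q + Q/o) = 4 + (1 + Q/o) = 5 + Q/o)
sqrt(A(15 - 78, 213) + R(-66)) = sqrt((5 + (15 - 78)/213) + 1) = sqrt((5 - 63*1/213) + 1) = sqrt((5 - 21/71) + 1) = sqrt(334/71 + 1) = sqrt(405/71) = 9*sqrt(355)/71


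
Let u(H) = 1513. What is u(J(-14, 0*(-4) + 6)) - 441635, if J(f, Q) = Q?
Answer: -440122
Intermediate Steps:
u(J(-14, 0*(-4) + 6)) - 441635 = 1513 - 441635 = -440122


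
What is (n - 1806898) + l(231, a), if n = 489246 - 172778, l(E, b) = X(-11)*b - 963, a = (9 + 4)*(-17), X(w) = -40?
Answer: -1482553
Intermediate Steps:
a = -221 (a = 13*(-17) = -221)
l(E, b) = -963 - 40*b (l(E, b) = -40*b - 963 = -963 - 40*b)
n = 316468
(n - 1806898) + l(231, a) = (316468 - 1806898) + (-963 - 40*(-221)) = -1490430 + (-963 + 8840) = -1490430 + 7877 = -1482553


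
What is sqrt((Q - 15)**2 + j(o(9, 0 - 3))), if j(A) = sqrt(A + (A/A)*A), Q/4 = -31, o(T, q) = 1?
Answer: sqrt(19321 + sqrt(2)) ≈ 139.01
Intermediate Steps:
Q = -124 (Q = 4*(-31) = -124)
j(A) = sqrt(2)*sqrt(A) (j(A) = sqrt(A + 1*A) = sqrt(A + A) = sqrt(2*A) = sqrt(2)*sqrt(A))
sqrt((Q - 15)**2 + j(o(9, 0 - 3))) = sqrt((-124 - 15)**2 + sqrt(2)*sqrt(1)) = sqrt((-139)**2 + sqrt(2)*1) = sqrt(19321 + sqrt(2))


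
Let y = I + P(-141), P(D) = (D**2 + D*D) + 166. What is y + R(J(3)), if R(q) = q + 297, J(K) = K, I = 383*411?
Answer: 197641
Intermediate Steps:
I = 157413
P(D) = 166 + 2*D**2 (P(D) = (D**2 + D**2) + 166 = 2*D**2 + 166 = 166 + 2*D**2)
R(q) = 297 + q
y = 197341 (y = 157413 + (166 + 2*(-141)**2) = 157413 + (166 + 2*19881) = 157413 + (166 + 39762) = 157413 + 39928 = 197341)
y + R(J(3)) = 197341 + (297 + 3) = 197341 + 300 = 197641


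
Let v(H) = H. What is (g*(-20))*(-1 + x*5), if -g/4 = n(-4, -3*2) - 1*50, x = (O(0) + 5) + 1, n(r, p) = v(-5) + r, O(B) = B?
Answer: -136880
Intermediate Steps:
n(r, p) = -5 + r
x = 6 (x = (0 + 5) + 1 = 5 + 1 = 6)
g = 236 (g = -4*((-5 - 4) - 1*50) = -4*(-9 - 50) = -4*(-59) = 236)
(g*(-20))*(-1 + x*5) = (236*(-20))*(-1 + 6*5) = -4720*(-1 + 30) = -4720*29 = -136880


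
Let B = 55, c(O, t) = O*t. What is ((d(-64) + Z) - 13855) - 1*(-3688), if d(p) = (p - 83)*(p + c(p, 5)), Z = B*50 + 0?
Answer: 49031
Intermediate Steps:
Z = 2750 (Z = 55*50 + 0 = 2750 + 0 = 2750)
d(p) = 6*p*(-83 + p) (d(p) = (p - 83)*(p + p*5) = (-83 + p)*(p + 5*p) = (-83 + p)*(6*p) = 6*p*(-83 + p))
((d(-64) + Z) - 13855) - 1*(-3688) = ((6*(-64)*(-83 - 64) + 2750) - 13855) - 1*(-3688) = ((6*(-64)*(-147) + 2750) - 13855) + 3688 = ((56448 + 2750) - 13855) + 3688 = (59198 - 13855) + 3688 = 45343 + 3688 = 49031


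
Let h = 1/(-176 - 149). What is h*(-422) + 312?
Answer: 101822/325 ≈ 313.30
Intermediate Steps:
h = -1/325 (h = 1/(-325) = -1/325 ≈ -0.0030769)
h*(-422) + 312 = -1/325*(-422) + 312 = 422/325 + 312 = 101822/325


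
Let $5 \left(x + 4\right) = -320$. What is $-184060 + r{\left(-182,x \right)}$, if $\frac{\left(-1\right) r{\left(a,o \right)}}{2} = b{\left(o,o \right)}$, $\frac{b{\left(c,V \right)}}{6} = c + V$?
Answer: $-182428$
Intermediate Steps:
$b{\left(c,V \right)} = 6 V + 6 c$ ($b{\left(c,V \right)} = 6 \left(c + V\right) = 6 \left(V + c\right) = 6 V + 6 c$)
$x = -68$ ($x = -4 + \frac{1}{5} \left(-320\right) = -4 - 64 = -68$)
$r{\left(a,o \right)} = - 24 o$ ($r{\left(a,o \right)} = - 2 \left(6 o + 6 o\right) = - 2 \cdot 12 o = - 24 o$)
$-184060 + r{\left(-182,x \right)} = -184060 - -1632 = -184060 + 1632 = -182428$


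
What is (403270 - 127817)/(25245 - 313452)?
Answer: -275453/288207 ≈ -0.95575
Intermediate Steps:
(403270 - 127817)/(25245 - 313452) = 275453/(-288207) = 275453*(-1/288207) = -275453/288207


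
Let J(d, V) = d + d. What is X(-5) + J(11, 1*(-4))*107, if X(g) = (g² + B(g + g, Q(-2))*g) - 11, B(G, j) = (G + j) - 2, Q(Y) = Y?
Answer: 2438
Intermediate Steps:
B(G, j) = -2 + G + j
J(d, V) = 2*d
X(g) = -11 + g² + g*(-4 + 2*g) (X(g) = (g² + (-2 + (g + g) - 2)*g) - 11 = (g² + (-2 + 2*g - 2)*g) - 11 = (g² + (-4 + 2*g)*g) - 11 = (g² + g*(-4 + 2*g)) - 11 = -11 + g² + g*(-4 + 2*g))
X(-5) + J(11, 1*(-4))*107 = (-11 - 4*(-5) + 3*(-5)²) + (2*11)*107 = (-11 + 20 + 3*25) + 22*107 = (-11 + 20 + 75) + 2354 = 84 + 2354 = 2438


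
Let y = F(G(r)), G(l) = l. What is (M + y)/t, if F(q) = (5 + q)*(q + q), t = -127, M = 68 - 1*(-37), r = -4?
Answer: -97/127 ≈ -0.76378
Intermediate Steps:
M = 105 (M = 68 + 37 = 105)
F(q) = 2*q*(5 + q) (F(q) = (5 + q)*(2*q) = 2*q*(5 + q))
y = -8 (y = 2*(-4)*(5 - 4) = 2*(-4)*1 = -8)
(M + y)/t = (105 - 8)/(-127) = -1/127*97 = -97/127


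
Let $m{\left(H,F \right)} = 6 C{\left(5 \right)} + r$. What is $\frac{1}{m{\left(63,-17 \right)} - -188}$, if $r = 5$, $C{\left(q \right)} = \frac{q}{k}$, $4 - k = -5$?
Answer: $\frac{3}{589} \approx 0.0050934$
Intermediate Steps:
$k = 9$ ($k = 4 - -5 = 4 + 5 = 9$)
$C{\left(q \right)} = \frac{q}{9}$
$m{\left(H,F \right)} = \frac{25}{3}$ ($m{\left(H,F \right)} = 6 \cdot \frac{1}{9} \cdot 5 + 5 = 6 \cdot \frac{5}{9} + 5 = \frac{10}{3} + 5 = \frac{25}{3}$)
$\frac{1}{m{\left(63,-17 \right)} - -188} = \frac{1}{\frac{25}{3} - -188} = \frac{1}{\frac{25}{3} + 188} = \frac{1}{\frac{589}{3}} = \frac{3}{589}$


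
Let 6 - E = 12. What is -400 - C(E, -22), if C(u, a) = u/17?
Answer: -6794/17 ≈ -399.65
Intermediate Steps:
E = -6 (E = 6 - 1*12 = 6 - 12 = -6)
C(u, a) = u/17 (C(u, a) = u*(1/17) = u/17)
-400 - C(E, -22) = -400 - (-6)/17 = -400 - 1*(-6/17) = -400 + 6/17 = -6794/17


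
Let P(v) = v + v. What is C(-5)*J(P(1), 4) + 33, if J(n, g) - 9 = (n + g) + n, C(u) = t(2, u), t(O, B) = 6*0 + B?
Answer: -52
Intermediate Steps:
P(v) = 2*v
t(O, B) = B (t(O, B) = 0 + B = B)
C(u) = u
J(n, g) = 9 + g + 2*n (J(n, g) = 9 + ((n + g) + n) = 9 + ((g + n) + n) = 9 + (g + 2*n) = 9 + g + 2*n)
C(-5)*J(P(1), 4) + 33 = -5*(9 + 4 + 2*(2*1)) + 33 = -5*(9 + 4 + 2*2) + 33 = -5*(9 + 4 + 4) + 33 = -5*17 + 33 = -85 + 33 = -52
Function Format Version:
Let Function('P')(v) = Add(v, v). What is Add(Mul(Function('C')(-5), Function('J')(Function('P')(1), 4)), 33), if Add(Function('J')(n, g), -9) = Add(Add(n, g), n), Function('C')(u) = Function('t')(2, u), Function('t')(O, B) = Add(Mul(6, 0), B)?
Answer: -52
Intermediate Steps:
Function('P')(v) = Mul(2, v)
Function('t')(O, B) = B (Function('t')(O, B) = Add(0, B) = B)
Function('C')(u) = u
Function('J')(n, g) = Add(9, g, Mul(2, n)) (Function('J')(n, g) = Add(9, Add(Add(n, g), n)) = Add(9, Add(Add(g, n), n)) = Add(9, Add(g, Mul(2, n))) = Add(9, g, Mul(2, n)))
Add(Mul(Function('C')(-5), Function('J')(Function('P')(1), 4)), 33) = Add(Mul(-5, Add(9, 4, Mul(2, Mul(2, 1)))), 33) = Add(Mul(-5, Add(9, 4, Mul(2, 2))), 33) = Add(Mul(-5, Add(9, 4, 4)), 33) = Add(Mul(-5, 17), 33) = Add(-85, 33) = -52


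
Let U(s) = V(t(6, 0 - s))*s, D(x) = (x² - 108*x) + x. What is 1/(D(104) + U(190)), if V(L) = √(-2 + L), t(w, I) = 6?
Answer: 1/68 ≈ 0.014706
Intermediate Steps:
D(x) = x² - 107*x
U(s) = 2*s (U(s) = √(-2 + 6)*s = √4*s = 2*s)
1/(D(104) + U(190)) = 1/(104*(-107 + 104) + 2*190) = 1/(104*(-3) + 380) = 1/(-312 + 380) = 1/68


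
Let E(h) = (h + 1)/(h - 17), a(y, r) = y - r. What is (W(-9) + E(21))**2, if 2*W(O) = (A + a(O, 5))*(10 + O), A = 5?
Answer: 1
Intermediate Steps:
E(h) = (1 + h)/(-17 + h)
W(O) = O*(10 + O)/2 (W(O) = ((5 + (O - 1*5))*(10 + O))/2 = ((5 + (O - 5))*(10 + O))/2 = ((5 + (-5 + O))*(10 + O))/2 = (O*(10 + O))/2 = O*(10 + O)/2)
(W(-9) + E(21))**2 = ((1/2)*(-9)*(10 - 9) + (1 + 21)/(-17 + 21))**2 = ((1/2)*(-9)*1 + 22/4)**2 = (-9/2 + (1/4)*22)**2 = (-9/2 + 11/2)**2 = 1**2 = 1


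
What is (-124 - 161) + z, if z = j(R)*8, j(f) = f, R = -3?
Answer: -309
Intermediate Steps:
z = -24 (z = -3*8 = -24)
(-124 - 161) + z = (-124 - 161) - 24 = -285 - 24 = -309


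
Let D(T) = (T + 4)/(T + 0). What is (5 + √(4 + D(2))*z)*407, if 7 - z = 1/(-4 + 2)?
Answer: 2035 + 6105*√7/2 ≈ 10111.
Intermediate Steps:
D(T) = (4 + T)/T
z = 15/2 (z = 7 - 1/(-4 + 2) = 7 - 1/(-2) = 7 - 1*(-½) = 7 + ½ = 15/2 ≈ 7.5000)
(5 + √(4 + D(2))*z)*407 = (5 + √(4 + (4 + 2)/2)*(15/2))*407 = (5 + √(4 + (½)*6)*(15/2))*407 = (5 + √(4 + 3)*(15/2))*407 = (5 + √7*(15/2))*407 = (5 + 15*√7/2)*407 = 2035 + 6105*√7/2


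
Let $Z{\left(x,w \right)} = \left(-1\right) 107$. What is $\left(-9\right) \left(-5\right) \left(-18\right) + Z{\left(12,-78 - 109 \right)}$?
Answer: $-917$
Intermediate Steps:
$Z{\left(x,w \right)} = -107$
$\left(-9\right) \left(-5\right) \left(-18\right) + Z{\left(12,-78 - 109 \right)} = \left(-9\right) \left(-5\right) \left(-18\right) - 107 = 45 \left(-18\right) - 107 = -810 - 107 = -917$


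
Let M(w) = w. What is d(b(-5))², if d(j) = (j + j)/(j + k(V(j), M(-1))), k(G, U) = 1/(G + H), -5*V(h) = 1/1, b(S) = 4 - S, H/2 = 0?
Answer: 81/4 ≈ 20.250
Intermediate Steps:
H = 0 (H = 2*0 = 0)
V(h) = -⅕ (V(h) = -⅕/1 = -⅕*1 = -⅕)
k(G, U) = 1/G (k(G, U) = 1/(G + 0) = 1/G)
d(j) = 2*j/(-5 + j) (d(j) = (j + j)/(j + 1/(-⅕)) = (2*j)/(j - 5) = (2*j)/(-5 + j) = 2*j/(-5 + j))
d(b(-5))² = (2*(4 - 1*(-5))/(-5 + (4 - 1*(-5))))² = (2*(4 + 5)/(-5 + (4 + 5)))² = (2*9/(-5 + 9))² = (2*9/4)² = (2*9*(¼))² = (9/2)² = 81/4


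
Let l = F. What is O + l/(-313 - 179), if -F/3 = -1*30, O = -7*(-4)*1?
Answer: 2281/82 ≈ 27.817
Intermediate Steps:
O = 28 (O = 28*1 = 28)
F = 90 (F = -(-3)*30 = -3*(-30) = 90)
l = 90
O + l/(-313 - 179) = 28 + 90/(-313 - 179) = 28 + 90/(-492) = 28 + 90*(-1/492) = 28 - 15/82 = 2281/82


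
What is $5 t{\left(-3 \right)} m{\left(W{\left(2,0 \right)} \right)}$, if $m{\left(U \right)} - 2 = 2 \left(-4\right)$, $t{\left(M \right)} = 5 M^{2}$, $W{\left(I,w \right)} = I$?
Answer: $-1350$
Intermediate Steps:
$m{\left(U \right)} = -6$ ($m{\left(U \right)} = 2 + 2 \left(-4\right) = 2 - 8 = -6$)
$5 t{\left(-3 \right)} m{\left(W{\left(2,0 \right)} \right)} = 5 \cdot 5 \left(-3\right)^{2} \left(-6\right) = 5 \cdot 5 \cdot 9 \left(-6\right) = 5 \cdot 45 \left(-6\right) = 225 \left(-6\right) = -1350$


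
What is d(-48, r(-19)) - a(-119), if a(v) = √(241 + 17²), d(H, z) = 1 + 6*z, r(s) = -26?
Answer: -155 - √530 ≈ -178.02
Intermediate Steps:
a(v) = √530 (a(v) = √(241 + 289) = √530)
d(-48, r(-19)) - a(-119) = (1 + 6*(-26)) - √530 = (1 - 156) - √530 = -155 - √530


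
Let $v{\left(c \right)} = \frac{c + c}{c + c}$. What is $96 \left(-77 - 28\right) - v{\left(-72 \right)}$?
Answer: $-10081$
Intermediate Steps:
$v{\left(c \right)} = 1$ ($v{\left(c \right)} = \frac{2 c}{2 c} = 2 c \frac{1}{2 c} = 1$)
$96 \left(-77 - 28\right) - v{\left(-72 \right)} = 96 \left(-77 - 28\right) - 1 = 96 \left(-105\right) - 1 = -10080 - 1 = -10081$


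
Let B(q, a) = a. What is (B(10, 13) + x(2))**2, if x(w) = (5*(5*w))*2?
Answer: 12769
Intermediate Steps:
x(w) = 50*w (x(w) = (25*w)*2 = 50*w)
(B(10, 13) + x(2))**2 = (13 + 50*2)**2 = (13 + 100)**2 = 113**2 = 12769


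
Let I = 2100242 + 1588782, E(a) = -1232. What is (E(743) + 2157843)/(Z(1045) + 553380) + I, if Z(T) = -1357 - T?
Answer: 2032573222083/550978 ≈ 3.6890e+6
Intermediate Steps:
I = 3689024
(E(743) + 2157843)/(Z(1045) + 553380) + I = (-1232 + 2157843)/((-1357 - 1*1045) + 553380) + 3689024 = 2156611/((-1357 - 1045) + 553380) + 3689024 = 2156611/(-2402 + 553380) + 3689024 = 2156611/550978 + 3689024 = 2032573222083/550978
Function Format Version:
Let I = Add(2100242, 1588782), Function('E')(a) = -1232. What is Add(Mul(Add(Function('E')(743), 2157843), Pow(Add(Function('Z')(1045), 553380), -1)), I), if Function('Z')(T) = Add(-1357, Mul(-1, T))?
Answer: Rational(2032573222083, 550978) ≈ 3.6890e+6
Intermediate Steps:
I = 3689024
Add(Mul(Add(Function('E')(743), 2157843), Pow(Add(Function('Z')(1045), 553380), -1)), I) = Add(Mul(Add(-1232, 2157843), Pow(Add(Add(-1357, Mul(-1, 1045)), 553380), -1)), 3689024) = Add(Mul(2156611, Pow(Add(Add(-1357, -1045), 553380), -1)), 3689024) = Add(Mul(2156611, Pow(Add(-2402, 553380), -1)), 3689024) = Add(Mul(2156611, Pow(550978, -1)), 3689024) = Add(Mul(2156611, Rational(1, 550978)), 3689024) = Add(Rational(2156611, 550978), 3689024) = Rational(2032573222083, 550978)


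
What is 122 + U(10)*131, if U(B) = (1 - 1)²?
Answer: 122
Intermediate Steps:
U(B) = 0 (U(B) = 0² = 0)
122 + U(10)*131 = 122 + 0*131 = 122 + 0 = 122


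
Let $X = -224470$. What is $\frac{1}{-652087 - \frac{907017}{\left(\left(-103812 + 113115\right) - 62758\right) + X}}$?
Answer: $- \frac{277925}{181230372458} \approx -1.5335 \cdot 10^{-6}$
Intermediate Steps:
$\frac{1}{-652087 - \frac{907017}{\left(\left(-103812 + 113115\right) - 62758\right) + X}} = \frac{1}{-652087 - \frac{907017}{\left(\left(-103812 + 113115\right) - 62758\right) - 224470}} = \frac{1}{-652087 - \frac{907017}{\left(9303 - 62758\right) - 224470}} = \frac{1}{-652087 - \frac{907017}{-53455 - 224470}} = \frac{1}{-652087 - \frac{907017}{-277925}} = \frac{1}{-652087 - - \frac{907017}{277925}} = \frac{1}{-652087 + \frac{907017}{277925}} = \frac{1}{- \frac{181230372458}{277925}} = - \frac{277925}{181230372458}$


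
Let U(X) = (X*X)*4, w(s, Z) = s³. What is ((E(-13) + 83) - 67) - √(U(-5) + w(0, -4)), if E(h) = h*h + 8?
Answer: 183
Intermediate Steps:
E(h) = 8 + h² (E(h) = h² + 8 = 8 + h²)
U(X) = 4*X² (U(X) = X²*4 = 4*X²)
((E(-13) + 83) - 67) - √(U(-5) + w(0, -4)) = (((8 + (-13)²) + 83) - 67) - √(4*(-5)² + 0³) = (((8 + 169) + 83) - 67) - √(4*25 + 0) = ((177 + 83) - 67) - √(100 + 0) = (260 - 67) - √100 = 193 - 1*10 = 193 - 10 = 183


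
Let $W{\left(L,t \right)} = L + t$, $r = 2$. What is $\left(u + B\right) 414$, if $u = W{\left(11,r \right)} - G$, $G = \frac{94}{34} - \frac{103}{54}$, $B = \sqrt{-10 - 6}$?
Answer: $\frac{256381}{51} + 1656 i \approx 5027.1 + 1656.0 i$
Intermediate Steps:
$B = 4 i$ ($B = \sqrt{-16} = 4 i \approx 4.0 i$)
$G = \frac{787}{918}$ ($G = 94 \cdot \frac{1}{34} - \frac{103}{54} = \frac{47}{17} - \frac{103}{54} = \frac{787}{918} \approx 0.8573$)
$u = \frac{11147}{918}$ ($u = \left(11 + 2\right) - \frac{787}{918} = 13 - \frac{787}{918} = \frac{11147}{918} \approx 12.143$)
$\left(u + B\right) 414 = \left(\frac{11147}{918} + 4 i\right) 414 = \frac{256381}{51} + 1656 i$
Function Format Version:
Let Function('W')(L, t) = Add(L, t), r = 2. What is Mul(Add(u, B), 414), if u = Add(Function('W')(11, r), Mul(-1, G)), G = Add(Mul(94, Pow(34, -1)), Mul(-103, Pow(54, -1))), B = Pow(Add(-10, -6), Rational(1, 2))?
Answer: Add(Rational(256381, 51), Mul(1656, I)) ≈ Add(5027.1, Mul(1656.0, I))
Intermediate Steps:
B = Mul(4, I) (B = Pow(-16, Rational(1, 2)) = Mul(4, I) ≈ Mul(4.0000, I))
G = Rational(787, 918) (G = Add(Mul(94, Rational(1, 34)), Mul(-103, Rational(1, 54))) = Add(Rational(47, 17), Rational(-103, 54)) = Rational(787, 918) ≈ 0.85730)
u = Rational(11147, 918) (u = Add(Add(11, 2), Mul(-1, Rational(787, 918))) = Add(13, Rational(-787, 918)) = Rational(11147, 918) ≈ 12.143)
Mul(Add(u, B), 414) = Mul(Add(Rational(11147, 918), Mul(4, I)), 414) = Add(Rational(256381, 51), Mul(1656, I))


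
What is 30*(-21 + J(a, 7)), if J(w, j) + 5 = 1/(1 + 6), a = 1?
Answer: -5430/7 ≈ -775.71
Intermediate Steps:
J(w, j) = -34/7 (J(w, j) = -5 + 1/(1 + 6) = -5 + 1/7 = -5 + ⅐ = -34/7)
30*(-21 + J(a, 7)) = 30*(-21 - 34/7) = 30*(-181/7) = -5430/7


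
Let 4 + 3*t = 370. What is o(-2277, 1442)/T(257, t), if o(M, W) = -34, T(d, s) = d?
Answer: -34/257 ≈ -0.13230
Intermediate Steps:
t = 122 (t = -4/3 + (1/3)*370 = -4/3 + 370/3 = 122)
o(-2277, 1442)/T(257, t) = -34/257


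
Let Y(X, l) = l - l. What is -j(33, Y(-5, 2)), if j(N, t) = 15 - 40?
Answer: 25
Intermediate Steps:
Y(X, l) = 0
j(N, t) = -25
-j(33, Y(-5, 2)) = -1*(-25) = 25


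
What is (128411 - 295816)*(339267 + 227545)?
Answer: -94887162860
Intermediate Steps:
(128411 - 295816)*(339267 + 227545) = -167405*566812 = -94887162860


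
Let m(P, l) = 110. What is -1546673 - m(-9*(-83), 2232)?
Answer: -1546783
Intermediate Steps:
-1546673 - m(-9*(-83), 2232) = -1546673 - 1*110 = -1546673 - 110 = -1546783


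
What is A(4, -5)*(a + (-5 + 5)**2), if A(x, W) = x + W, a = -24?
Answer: 24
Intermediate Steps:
A(x, W) = W + x
A(4, -5)*(a + (-5 + 5)**2) = (-5 + 4)*(-24 + (-5 + 5)**2) = -(-24 + 0**2) = -(-24 + 0) = -1*(-24) = 24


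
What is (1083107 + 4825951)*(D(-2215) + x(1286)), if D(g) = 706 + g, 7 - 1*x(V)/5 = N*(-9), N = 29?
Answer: -998630802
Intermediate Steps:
x(V) = 1340 (x(V) = 35 - 145*(-9) = 35 - 5*(-261) = 35 + 1305 = 1340)
(1083107 + 4825951)*(D(-2215) + x(1286)) = (1083107 + 4825951)*((706 - 2215) + 1340) = 5909058*(-1509 + 1340) = 5909058*(-169) = -998630802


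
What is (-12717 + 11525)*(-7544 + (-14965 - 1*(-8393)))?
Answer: 16826272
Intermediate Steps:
(-12717 + 11525)*(-7544 + (-14965 - 1*(-8393))) = -1192*(-7544 + (-14965 + 8393)) = -1192*(-7544 - 6572) = -1192*(-14116) = 16826272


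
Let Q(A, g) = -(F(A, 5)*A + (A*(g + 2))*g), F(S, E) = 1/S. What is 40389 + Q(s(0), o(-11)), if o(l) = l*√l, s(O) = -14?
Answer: 21754 - 308*I*√11 ≈ 21754.0 - 1021.5*I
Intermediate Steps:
o(l) = l^(3/2)
Q(A, g) = -1 - A*g*(2 + g) (Q(A, g) = -(A/A + (A*(g + 2))*g) = -(1 + (A*(2 + g))*g) = -(1 + A*g*(2 + g)) = -1 - A*g*(2 + g))
40389 + Q(s(0), o(-11)) = 40389 + (-1 - 1*(-14)*(-11)^(3/2)*(2 + (-11)^(3/2))) = 40389 + (-1 - 1*(-14)*(-11*I*√11)*(2 - 11*I*√11)) = 40389 + (-1 - 154*I*√11*(2 - 11*I*√11)) = 40388 - 154*I*√11*(2 - 11*I*√11)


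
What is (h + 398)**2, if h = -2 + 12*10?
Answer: 266256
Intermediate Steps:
h = 118 (h = -2 + 120 = 118)
(h + 398)**2 = (118 + 398)**2 = 516**2 = 266256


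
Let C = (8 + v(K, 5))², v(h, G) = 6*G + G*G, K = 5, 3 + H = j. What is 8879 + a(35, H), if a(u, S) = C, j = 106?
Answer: 12848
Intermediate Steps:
H = 103 (H = -3 + 106 = 103)
v(h, G) = G² + 6*G (v(h, G) = 6*G + G² = G² + 6*G)
C = 3969 (C = (8 + 5*(6 + 5))² = (8 + 5*11)² = (8 + 55)² = 63² = 3969)
a(u, S) = 3969
8879 + a(35, H) = 8879 + 3969 = 12848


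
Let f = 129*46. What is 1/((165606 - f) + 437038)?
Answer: 1/596710 ≈ 1.6759e-6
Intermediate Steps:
f = 5934
1/((165606 - f) + 437038) = 1/((165606 - 1*5934) + 437038) = 1/((165606 - 5934) + 437038) = 1/(159672 + 437038) = 1/596710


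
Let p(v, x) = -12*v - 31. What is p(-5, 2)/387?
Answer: 29/387 ≈ 0.074935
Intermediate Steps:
p(v, x) = -31 - 12*v
p(-5, 2)/387 = (-31 - 12*(-5))/387 = (-31 + 60)*(1/387) = 29*(1/387) = 29/387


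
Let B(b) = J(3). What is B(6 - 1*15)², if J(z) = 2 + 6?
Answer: 64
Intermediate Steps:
J(z) = 8
B(b) = 8
B(6 - 1*15)² = 8² = 64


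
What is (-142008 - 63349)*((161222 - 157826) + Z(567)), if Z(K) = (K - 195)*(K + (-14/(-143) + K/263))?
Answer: -1661726812479612/37609 ≈ -4.4184e+10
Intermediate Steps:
Z(K) = (-195 + K)*(14/143 + 264*K/263) (Z(K) = (-195 + K)*(K + (-14*(-1/143) + K*(1/263))) = (-195 + K)*(K + (14/143 + K/263)) = (-195 + K)*(14/143 + 264*K/263))
(-142008 - 63349)*((161222 - 157826) + Z(567)) = (-142008 - 63349)*((161222 - 157826) + (-210/11 - 7357958/37609*567 + (264/263)*567²)) = -205357*(3396 + (-210/11 - 4171962186/37609 + (264/263)*321489)) = -205357*(3396 + (-210/11 - 4171962186/37609 + 84873096/263)) = -205357*(3396 + 7964172552/37609) = -205357*8091892716/37609 = -1661726812479612/37609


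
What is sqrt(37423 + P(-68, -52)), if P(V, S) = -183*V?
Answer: sqrt(49867) ≈ 223.31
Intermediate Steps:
sqrt(37423 + P(-68, -52)) = sqrt(37423 - 183*(-68)) = sqrt(37423 + 12444) = sqrt(49867)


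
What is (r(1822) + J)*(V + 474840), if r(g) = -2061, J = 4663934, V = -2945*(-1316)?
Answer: 20281292011580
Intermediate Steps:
V = 3875620
(r(1822) + J)*(V + 474840) = (-2061 + 4663934)*(3875620 + 474840) = 4661873*4350460 = 20281292011580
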